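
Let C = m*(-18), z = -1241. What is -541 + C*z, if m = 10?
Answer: 222839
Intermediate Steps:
C = -180 (C = 10*(-18) = -180)
-541 + C*z = -541 - 180*(-1241) = -541 + 223380 = 222839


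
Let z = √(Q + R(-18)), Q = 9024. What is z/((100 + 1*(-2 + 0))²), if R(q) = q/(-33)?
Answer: 3*√121330/105644 ≈ 0.0098915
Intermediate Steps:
R(q) = -q/33 (R(q) = q*(-1/33) = -q/33)
z = 3*√121330/11 (z = √(9024 - 1/33*(-18)) = √(9024 + 6/11) = √(99270/11) = 3*√121330/11 ≈ 94.998)
z/((100 + 1*(-2 + 0))²) = (3*√121330/11)/((100 + 1*(-2 + 0))²) = (3*√121330/11)/((100 + 1*(-2))²) = (3*√121330/11)/((100 - 2)²) = (3*√121330/11)/(98²) = (3*√121330/11)/9604 = (3*√121330/11)*(1/9604) = 3*√121330/105644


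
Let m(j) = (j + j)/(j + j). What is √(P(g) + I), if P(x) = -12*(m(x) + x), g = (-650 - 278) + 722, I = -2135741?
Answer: I*√2133281 ≈ 1460.6*I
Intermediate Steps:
g = -206 (g = -928 + 722 = -206)
m(j) = 1 (m(j) = (2*j)/((2*j)) = (2*j)*(1/(2*j)) = 1)
P(x) = -12 - 12*x (P(x) = -12*(1 + x) = -12 - 12*x)
√(P(g) + I) = √((-12 - 12*(-206)) - 2135741) = √((-12 + 2472) - 2135741) = √(2460 - 2135741) = √(-2133281) = I*√2133281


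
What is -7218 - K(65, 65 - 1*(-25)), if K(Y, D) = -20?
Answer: -7198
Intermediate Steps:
-7218 - K(65, 65 - 1*(-25)) = -7218 - 1*(-20) = -7218 + 20 = -7198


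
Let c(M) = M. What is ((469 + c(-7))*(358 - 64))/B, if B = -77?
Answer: -1764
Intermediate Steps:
((469 + c(-7))*(358 - 64))/B = ((469 - 7)*(358 - 64))/(-77) = (462*294)*(-1/77) = 135828*(-1/77) = -1764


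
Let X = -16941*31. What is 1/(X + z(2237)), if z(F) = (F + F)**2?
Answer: 1/19491505 ≈ 5.1304e-8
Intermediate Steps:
z(F) = 4*F**2 (z(F) = (2*F)**2 = 4*F**2)
X = -525171
1/(X + z(2237)) = 1/(-525171 + 4*2237**2) = 1/(-525171 + 4*5004169) = 1/(-525171 + 20016676) = 1/19491505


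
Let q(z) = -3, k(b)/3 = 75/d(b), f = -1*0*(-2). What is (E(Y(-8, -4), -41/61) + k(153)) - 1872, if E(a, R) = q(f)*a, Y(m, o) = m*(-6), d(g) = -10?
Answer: -4077/2 ≈ -2038.5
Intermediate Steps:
Y(m, o) = -6*m
f = 0 (f = 0*(-2) = 0)
k(b) = -45/2 (k(b) = 3*(75/(-10)) = 3*(75*(-⅒)) = 3*(-15/2) = -45/2)
E(a, R) = -3*a
(E(Y(-8, -4), -41/61) + k(153)) - 1872 = (-(-18)*(-8) - 45/2) - 1872 = (-3*48 - 45/2) - 1872 = (-144 - 45/2) - 1872 = -333/2 - 1872 = -4077/2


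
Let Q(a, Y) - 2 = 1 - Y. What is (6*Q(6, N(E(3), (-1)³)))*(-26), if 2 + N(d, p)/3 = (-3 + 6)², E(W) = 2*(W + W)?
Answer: 2808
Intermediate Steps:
E(W) = 4*W (E(W) = 2*(2*W) = 4*W)
N(d, p) = 21 (N(d, p) = -6 + 3*(-3 + 6)² = -6 + 3*3² = -6 + 3*9 = -6 + 27 = 21)
Q(a, Y) = 3 - Y (Q(a, Y) = 2 + (1 - Y) = 3 - Y)
(6*Q(6, N(E(3), (-1)³)))*(-26) = (6*(3 - 1*21))*(-26) = (6*(3 - 21))*(-26) = (6*(-18))*(-26) = -108*(-26) = 2808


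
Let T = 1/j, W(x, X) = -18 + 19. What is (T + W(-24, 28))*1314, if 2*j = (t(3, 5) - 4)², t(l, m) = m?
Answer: 3942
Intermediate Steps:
W(x, X) = 1
j = ½ (j = (5 - 4)²/2 = (½)*1² = (½)*1 = ½ ≈ 0.50000)
T = 2 (T = 1/(½) = 2)
(T + W(-24, 28))*1314 = (2 + 1)*1314 = 3*1314 = 3942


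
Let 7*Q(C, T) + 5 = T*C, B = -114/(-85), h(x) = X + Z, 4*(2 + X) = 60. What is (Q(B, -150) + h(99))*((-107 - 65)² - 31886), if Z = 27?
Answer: -2889010/119 ≈ -24277.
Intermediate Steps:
X = 13 (X = -2 + (¼)*60 = -2 + 15 = 13)
h(x) = 40 (h(x) = 13 + 27 = 40)
B = 114/85 (B = -114*(-1/85) = 114/85 ≈ 1.3412)
Q(C, T) = -5/7 + C*T/7 (Q(C, T) = -5/7 + (T*C)/7 = -5/7 + (C*T)/7 = -5/7 + C*T/7)
(Q(B, -150) + h(99))*((-107 - 65)² - 31886) = ((-5/7 + (⅐)*(114/85)*(-150)) + 40)*((-107 - 65)² - 31886) = ((-5/7 - 3420/119) + 40)*((-172)² - 31886) = (-3505/119 + 40)*(29584 - 31886) = (1255/119)*(-2302) = -2889010/119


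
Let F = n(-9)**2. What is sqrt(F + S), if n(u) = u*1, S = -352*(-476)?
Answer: sqrt(167633) ≈ 409.43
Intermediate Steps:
S = 167552
n(u) = u
F = 81 (F = (-9)**2 = 81)
sqrt(F + S) = sqrt(81 + 167552) = sqrt(167633)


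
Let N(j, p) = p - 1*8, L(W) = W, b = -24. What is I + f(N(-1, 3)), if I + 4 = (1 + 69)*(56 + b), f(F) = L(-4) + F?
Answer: 2227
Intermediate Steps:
N(j, p) = -8 + p (N(j, p) = p - 8 = -8 + p)
f(F) = -4 + F
I = 2236 (I = -4 + (1 + 69)*(56 - 24) = -4 + 70*32 = -4 + 2240 = 2236)
I + f(N(-1, 3)) = 2236 + (-4 + (-8 + 3)) = 2236 + (-4 - 5) = 2236 - 9 = 2227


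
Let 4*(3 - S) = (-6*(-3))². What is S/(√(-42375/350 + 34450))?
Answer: -78*√6728470/480605 ≈ -0.42098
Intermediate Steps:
S = -78 (S = 3 - (-6*(-3))²/4 = 3 - ¼*18² = 3 - ¼*324 = 3 - 81 = -78)
S/(√(-42375/350 + 34450)) = -78/√(-42375/350 + 34450) = -78/√(-42375*1/350 + 34450) = -78/√(-1695/14 + 34450) = -78*√6728470/480605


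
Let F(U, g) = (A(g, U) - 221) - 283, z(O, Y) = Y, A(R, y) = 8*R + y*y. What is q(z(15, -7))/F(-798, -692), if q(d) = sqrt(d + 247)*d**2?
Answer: 49*sqrt(15)/157691 ≈ 0.0012035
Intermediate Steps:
A(R, y) = y**2 + 8*R (A(R, y) = 8*R + y**2 = y**2 + 8*R)
F(U, g) = -504 + U**2 + 8*g (F(U, g) = ((U**2 + 8*g) - 221) - 283 = (-221 + U**2 + 8*g) - 283 = -504 + U**2 + 8*g)
q(d) = d**2*sqrt(247 + d) (q(d) = sqrt(247 + d)*d**2 = d**2*sqrt(247 + d))
q(z(15, -7))/F(-798, -692) = ((-7)**2*sqrt(247 - 7))/(-504 + (-798)**2 + 8*(-692)) = (49*sqrt(240))/(-504 + 636804 - 5536) = (49*(4*sqrt(15)))/630764 = (196*sqrt(15))*(1/630764) = 49*sqrt(15)/157691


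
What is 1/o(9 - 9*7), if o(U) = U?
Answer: -1/54 ≈ -0.018519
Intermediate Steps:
1/o(9 - 9*7) = 1/(9 - 9*7) = 1/(9 - 63) = 1/(-54) = -1/54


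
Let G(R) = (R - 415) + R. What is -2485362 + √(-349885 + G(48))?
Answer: -2485362 + 2*I*√87551 ≈ -2.4854e+6 + 591.78*I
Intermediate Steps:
G(R) = -415 + 2*R (G(R) = (-415 + R) + R = -415 + 2*R)
-2485362 + √(-349885 + G(48)) = -2485362 + √(-349885 + (-415 + 2*48)) = -2485362 + √(-349885 + (-415 + 96)) = -2485362 + √(-349885 - 319) = -2485362 + √(-350204) = -2485362 + 2*I*√87551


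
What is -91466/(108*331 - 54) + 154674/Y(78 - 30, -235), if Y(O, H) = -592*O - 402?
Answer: -226577804/28573047 ≈ -7.9298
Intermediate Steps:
Y(O, H) = -402 - 592*O
-91466/(108*331 - 54) + 154674/Y(78 - 30, -235) = -91466/(108*331 - 54) + 154674/(-402 - 592*(78 - 30)) = -91466/(35748 - 54) + 154674/(-402 - 592*48) = -91466/35694 + 154674/(-402 - 28416) = -91466*1/35694 + 154674/(-28818) = -45733/17847 + 154674*(-1/28818) = -45733/17847 - 8593/1601 = -226577804/28573047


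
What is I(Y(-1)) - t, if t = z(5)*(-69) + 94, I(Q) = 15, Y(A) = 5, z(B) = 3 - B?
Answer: -217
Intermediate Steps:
t = 232 (t = (3 - 1*5)*(-69) + 94 = (3 - 5)*(-69) + 94 = -2*(-69) + 94 = 138 + 94 = 232)
I(Y(-1)) - t = 15 - 1*232 = 15 - 232 = -217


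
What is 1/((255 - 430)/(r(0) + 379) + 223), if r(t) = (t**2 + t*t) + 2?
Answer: 381/84788 ≈ 0.0044936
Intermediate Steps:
r(t) = 2 + 2*t**2 (r(t) = (t**2 + t**2) + 2 = 2*t**2 + 2 = 2 + 2*t**2)
1/((255 - 430)/(r(0) + 379) + 223) = 1/((255 - 430)/((2 + 2*0**2) + 379) + 223) = 1/(-175/((2 + 2*0) + 379) + 223) = 1/(-175/((2 + 0) + 379) + 223) = 1/(-175/(2 + 379) + 223) = 1/(-175/381 + 223) = 1/(84788/381) = 381/84788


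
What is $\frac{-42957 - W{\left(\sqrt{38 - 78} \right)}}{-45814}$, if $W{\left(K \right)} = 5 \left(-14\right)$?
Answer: $\frac{42887}{45814} \approx 0.93611$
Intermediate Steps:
$W{\left(K \right)} = -70$
$\frac{-42957 - W{\left(\sqrt{38 - 78} \right)}}{-45814} = \frac{-42957 - -70}{-45814} = \left(-42957 + 70\right) \left(- \frac{1}{45814}\right) = \left(-42887\right) \left(- \frac{1}{45814}\right) = \frac{42887}{45814}$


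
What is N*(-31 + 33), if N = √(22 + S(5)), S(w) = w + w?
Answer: 8*√2 ≈ 11.314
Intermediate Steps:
S(w) = 2*w
N = 4*√2 (N = √(22 + 2*5) = √(22 + 10) = √32 = 4*√2 ≈ 5.6569)
N*(-31 + 33) = (4*√2)*(-31 + 33) = (4*√2)*2 = 8*√2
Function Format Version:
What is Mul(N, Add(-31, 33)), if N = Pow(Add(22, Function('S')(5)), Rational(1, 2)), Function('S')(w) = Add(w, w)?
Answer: Mul(8, Pow(2, Rational(1, 2))) ≈ 11.314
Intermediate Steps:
Function('S')(w) = Mul(2, w)
N = Mul(4, Pow(2, Rational(1, 2))) (N = Pow(Add(22, Mul(2, 5)), Rational(1, 2)) = Pow(Add(22, 10), Rational(1, 2)) = Pow(32, Rational(1, 2)) = Mul(4, Pow(2, Rational(1, 2))) ≈ 5.6569)
Mul(N, Add(-31, 33)) = Mul(Mul(4, Pow(2, Rational(1, 2))), Add(-31, 33)) = Mul(Mul(4, Pow(2, Rational(1, 2))), 2) = Mul(8, Pow(2, Rational(1, 2)))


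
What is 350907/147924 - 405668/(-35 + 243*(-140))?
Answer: 3426579577/239883420 ≈ 14.284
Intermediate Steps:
350907/147924 - 405668/(-35 + 243*(-140)) = 350907*(1/147924) - 405668/(-35 - 34020) = 116969/49308 - 405668/(-34055) = 116969/49308 - 405668*(-1/34055) = 116969/49308 + 405668/34055 = 3426579577/239883420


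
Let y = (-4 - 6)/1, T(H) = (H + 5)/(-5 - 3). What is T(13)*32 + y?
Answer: -82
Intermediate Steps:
T(H) = -5/8 - H/8 (T(H) = (5 + H)/(-8) = (5 + H)*(-⅛) = -5/8 - H/8)
y = -10 (y = -10*1 = -10)
T(13)*32 + y = (-5/8 - ⅛*13)*32 - 10 = (-5/8 - 13/8)*32 - 10 = -9/4*32 - 10 = -72 - 10 = -82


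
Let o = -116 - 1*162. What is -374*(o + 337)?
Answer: -22066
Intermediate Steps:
o = -278 (o = -116 - 162 = -278)
-374*(o + 337) = -374*(-278 + 337) = -374*59 = -22066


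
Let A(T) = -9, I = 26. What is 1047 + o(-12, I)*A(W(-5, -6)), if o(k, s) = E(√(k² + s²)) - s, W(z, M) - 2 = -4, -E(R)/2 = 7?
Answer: 1407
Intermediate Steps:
E(R) = -14 (E(R) = -2*7 = -14)
W(z, M) = -2 (W(z, M) = 2 - 4 = -2)
o(k, s) = -14 - s
1047 + o(-12, I)*A(W(-5, -6)) = 1047 + (-14 - 1*26)*(-9) = 1047 + (-14 - 26)*(-9) = 1047 - 40*(-9) = 1047 + 360 = 1407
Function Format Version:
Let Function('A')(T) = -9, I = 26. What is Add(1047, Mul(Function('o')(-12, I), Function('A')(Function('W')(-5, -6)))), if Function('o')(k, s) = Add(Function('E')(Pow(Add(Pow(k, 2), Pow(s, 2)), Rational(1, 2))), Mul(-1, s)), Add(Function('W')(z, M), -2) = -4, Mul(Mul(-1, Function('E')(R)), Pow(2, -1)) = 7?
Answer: 1407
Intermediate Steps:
Function('E')(R) = -14 (Function('E')(R) = Mul(-2, 7) = -14)
Function('W')(z, M) = -2 (Function('W')(z, M) = Add(2, -4) = -2)
Function('o')(k, s) = Add(-14, Mul(-1, s))
Add(1047, Mul(Function('o')(-12, I), Function('A')(Function('W')(-5, -6)))) = Add(1047, Mul(Add(-14, Mul(-1, 26)), -9)) = Add(1047, Mul(Add(-14, -26), -9)) = Add(1047, Mul(-40, -9)) = Add(1047, 360) = 1407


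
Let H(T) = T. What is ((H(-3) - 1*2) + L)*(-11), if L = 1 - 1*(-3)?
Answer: 11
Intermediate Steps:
L = 4 (L = 1 + 3 = 4)
((H(-3) - 1*2) + L)*(-11) = ((-3 - 1*2) + 4)*(-11) = ((-3 - 2) + 4)*(-11) = (-5 + 4)*(-11) = -1*(-11) = 11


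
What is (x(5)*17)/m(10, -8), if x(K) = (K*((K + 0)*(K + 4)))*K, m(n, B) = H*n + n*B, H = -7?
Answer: -255/2 ≈ -127.50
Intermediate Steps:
m(n, B) = -7*n + B*n (m(n, B) = -7*n + n*B = -7*n + B*n)
x(K) = K³*(4 + K) (x(K) = (K*(K*(4 + K)))*K = (K²*(4 + K))*K = K³*(4 + K))
(x(5)*17)/m(10, -8) = ((5³*(4 + 5))*17)/((10*(-7 - 8))) = ((125*9)*17)/((10*(-15))) = (1125*17)/(-150) = 19125*(-1/150) = -255/2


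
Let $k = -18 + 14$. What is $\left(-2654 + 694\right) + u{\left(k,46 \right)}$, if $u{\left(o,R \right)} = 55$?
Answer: $-1905$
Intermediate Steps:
$k = -4$
$\left(-2654 + 694\right) + u{\left(k,46 \right)} = \left(-2654 + 694\right) + 55 = -1960 + 55 = -1905$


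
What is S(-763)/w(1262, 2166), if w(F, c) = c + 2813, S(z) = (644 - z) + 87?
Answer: 1494/4979 ≈ 0.30006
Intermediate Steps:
S(z) = 731 - z
w(F, c) = 2813 + c
S(-763)/w(1262, 2166) = (731 - 1*(-763))/(2813 + 2166) = (731 + 763)/4979 = 1494*(1/4979) = 1494/4979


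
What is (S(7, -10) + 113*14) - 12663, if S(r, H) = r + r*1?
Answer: -11067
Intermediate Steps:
S(r, H) = 2*r (S(r, H) = r + r = 2*r)
(S(7, -10) + 113*14) - 12663 = (2*7 + 113*14) - 12663 = (14 + 1582) - 12663 = 1596 - 12663 = -11067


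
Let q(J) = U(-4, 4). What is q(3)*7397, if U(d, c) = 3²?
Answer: 66573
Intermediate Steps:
U(d, c) = 9
q(J) = 9
q(3)*7397 = 9*7397 = 66573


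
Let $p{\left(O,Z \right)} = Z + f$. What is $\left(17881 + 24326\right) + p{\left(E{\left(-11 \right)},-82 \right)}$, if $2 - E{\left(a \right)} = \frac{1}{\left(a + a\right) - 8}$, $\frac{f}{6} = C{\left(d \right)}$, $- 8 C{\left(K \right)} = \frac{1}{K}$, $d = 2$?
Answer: $\frac{336997}{8} \approx 42125.0$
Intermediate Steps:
$C{\left(K \right)} = - \frac{1}{8 K}$
$f = - \frac{3}{8}$ ($f = 6 \left(- \frac{1}{8 \cdot 2}\right) = 6 \left(\left(- \frac{1}{8}\right) \frac{1}{2}\right) = 6 \left(- \frac{1}{16}\right) = - \frac{3}{8} \approx -0.375$)
$E{\left(a \right)} = 2 - \frac{1}{-8 + 2 a}$ ($E{\left(a \right)} = 2 - \frac{1}{\left(a + a\right) - 8} = 2 - \frac{1}{2 a - 8} = 2 - \frac{1}{-8 + 2 a}$)
$p{\left(O,Z \right)} = - \frac{3}{8} + Z$ ($p{\left(O,Z \right)} = Z - \frac{3}{8} = - \frac{3}{8} + Z$)
$\left(17881 + 24326\right) + p{\left(E{\left(-11 \right)},-82 \right)} = \left(17881 + 24326\right) - \frac{659}{8} = 42207 - \frac{659}{8} = \frac{336997}{8}$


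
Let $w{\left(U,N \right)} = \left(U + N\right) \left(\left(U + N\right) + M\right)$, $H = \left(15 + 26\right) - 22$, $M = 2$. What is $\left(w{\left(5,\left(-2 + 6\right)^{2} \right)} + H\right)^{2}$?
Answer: $252004$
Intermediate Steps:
$H = 19$ ($H = 41 - 22 = 19$)
$w{\left(U,N \right)} = \left(N + U\right) \left(2 + N + U\right)$ ($w{\left(U,N \right)} = \left(U + N\right) \left(\left(U + N\right) + 2\right) = \left(N + U\right) \left(\left(N + U\right) + 2\right) = \left(N + U\right) \left(2 + N + U\right)$)
$\left(w{\left(5,\left(-2 + 6\right)^{2} \right)} + H\right)^{2} = \left(\left(\left(\left(-2 + 6\right)^{2}\right)^{2} + 5^{2} + 2 \left(-2 + 6\right)^{2} + 2 \cdot 5 + 2 \left(-2 + 6\right)^{2} \cdot 5\right) + 19\right)^{2} = \left(\left(\left(4^{2}\right)^{2} + 25 + 2 \cdot 4^{2} + 10 + 2 \cdot 4^{2} \cdot 5\right) + 19\right)^{2} = \left(\left(16^{2} + 25 + 2 \cdot 16 + 10 + 2 \cdot 16 \cdot 5\right) + 19\right)^{2} = \left(\left(256 + 25 + 32 + 10 + 160\right) + 19\right)^{2} = \left(483 + 19\right)^{2} = 502^{2} = 252004$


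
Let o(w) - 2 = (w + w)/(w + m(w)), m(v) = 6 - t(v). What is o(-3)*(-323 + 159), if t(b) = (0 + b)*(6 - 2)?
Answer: -1312/5 ≈ -262.40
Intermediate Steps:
t(b) = 4*b (t(b) = b*4 = 4*b)
m(v) = 6 - 4*v
o(w) = 2 + 2*w/(6 - 3*w) (o(w) = 2 + (w + w)/(w + (6 - 4*w)) = 2 + (2*w)/(6 - 3*w) = 2 + 2*w/(6 - 3*w))
o(-3)*(-323 + 159) = (4*(-3 - 3)/(3*(-2 - 3)))*(-323 + 159) = ((4/3)*(-6)/(-5))*(-164) = ((4/3)*(-⅕)*(-6))*(-164) = (8/5)*(-164) = -1312/5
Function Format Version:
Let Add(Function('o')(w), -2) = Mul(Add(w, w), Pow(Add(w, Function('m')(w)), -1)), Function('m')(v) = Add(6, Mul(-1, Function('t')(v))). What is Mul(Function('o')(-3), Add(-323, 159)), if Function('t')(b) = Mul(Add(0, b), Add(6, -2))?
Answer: Rational(-1312, 5) ≈ -262.40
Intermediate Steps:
Function('t')(b) = Mul(4, b) (Function('t')(b) = Mul(b, 4) = Mul(4, b))
Function('m')(v) = Add(6, Mul(-4, v)) (Function('m')(v) = Add(6, Mul(-1, Mul(4, v))) = Add(6, Mul(-4, v)))
Function('o')(w) = Add(2, Mul(2, w, Pow(Add(6, Mul(-3, w)), -1))) (Function('o')(w) = Add(2, Mul(Add(w, w), Pow(Add(w, Add(6, Mul(-4, w))), -1))) = Add(2, Mul(Mul(2, w), Pow(Add(6, Mul(-3, w)), -1))) = Add(2, Mul(2, w, Pow(Add(6, Mul(-3, w)), -1))))
Mul(Function('o')(-3), Add(-323, 159)) = Mul(Mul(Rational(4, 3), Pow(Add(-2, -3), -1), Add(-3, -3)), Add(-323, 159)) = Mul(Mul(Rational(4, 3), Pow(-5, -1), -6), -164) = Mul(Mul(Rational(4, 3), Rational(-1, 5), -6), -164) = Mul(Rational(8, 5), -164) = Rational(-1312, 5)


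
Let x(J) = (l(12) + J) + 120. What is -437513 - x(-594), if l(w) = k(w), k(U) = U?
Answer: -437051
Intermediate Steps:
l(w) = w
x(J) = 132 + J (x(J) = (12 + J) + 120 = 132 + J)
-437513 - x(-594) = -437513 - (132 - 594) = -437513 - 1*(-462) = -437513 + 462 = -437051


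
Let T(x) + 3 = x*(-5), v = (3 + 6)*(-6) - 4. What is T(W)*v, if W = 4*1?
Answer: 1334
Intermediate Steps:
v = -58 (v = 9*(-6) - 4 = -54 - 4 = -58)
W = 4
T(x) = -3 - 5*x (T(x) = -3 + x*(-5) = -3 - 5*x)
T(W)*v = (-3 - 5*4)*(-58) = (-3 - 20)*(-58) = -23*(-58) = 1334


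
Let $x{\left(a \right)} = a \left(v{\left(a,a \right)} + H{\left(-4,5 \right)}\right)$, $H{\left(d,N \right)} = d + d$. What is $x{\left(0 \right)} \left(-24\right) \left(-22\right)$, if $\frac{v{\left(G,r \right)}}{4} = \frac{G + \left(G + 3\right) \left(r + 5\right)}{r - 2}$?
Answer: $0$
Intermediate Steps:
$H{\left(d,N \right)} = 2 d$
$v{\left(G,r \right)} = \frac{4 \left(G + \left(3 + G\right) \left(5 + r\right)\right)}{-2 + r}$ ($v{\left(G,r \right)} = 4 \frac{G + \left(G + 3\right) \left(r + 5\right)}{r - 2} = 4 \frac{G + \left(3 + G\right) \left(5 + r\right)}{-2 + r} = \frac{4 \left(G + \left(3 + G\right) \left(5 + r\right)\right)}{-2 + r}$)
$x{\left(a \right)} = a \left(-8 + \frac{4 \left(15 + a^{2} + 9 a\right)}{-2 + a}\right)$ ($x{\left(a \right)} = a \left(\frac{4 \left(15 + 3 a + 6 a + a a\right)}{-2 + a} + 2 \left(-4\right)\right) = a \left(\frac{4 \left(15 + 3 a + 6 a + a^{2}\right)}{-2 + a} - 8\right) = a \left(\frac{4 \left(15 + a^{2} + 9 a\right)}{-2 + a} - 8\right) = a \left(-8 + \frac{4 \left(15 + a^{2} + 9 a\right)}{-2 + a}\right)$)
$x{\left(0 \right)} \left(-24\right) \left(-22\right) = 4 \cdot 0 \frac{1}{-2 + 0} \left(19 + 0^{2} + 7 \cdot 0\right) \left(-24\right) \left(-22\right) = 4 \cdot 0 \frac{1}{-2} \left(19 + 0 + 0\right) \left(-24\right) \left(-22\right) = 4 \cdot 0 \left(- \frac{1}{2}\right) 19 \left(-24\right) \left(-22\right) = 0 \left(-24\right) \left(-22\right) = 0 \left(-22\right) = 0$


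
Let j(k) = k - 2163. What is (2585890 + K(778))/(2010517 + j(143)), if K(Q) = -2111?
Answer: 2583779/2008497 ≈ 1.2864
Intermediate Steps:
j(k) = -2163 + k
(2585890 + K(778))/(2010517 + j(143)) = (2585890 - 2111)/(2010517 + (-2163 + 143)) = 2583779/(2010517 - 2020) = 2583779/2008497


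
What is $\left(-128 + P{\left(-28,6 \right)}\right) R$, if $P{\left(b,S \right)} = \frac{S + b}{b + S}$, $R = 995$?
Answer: $-126365$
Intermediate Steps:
$P{\left(b,S \right)} = 1$ ($P{\left(b,S \right)} = \frac{S + b}{S + b} = 1$)
$\left(-128 + P{\left(-28,6 \right)}\right) R = \left(-128 + 1\right) 995 = \left(-127\right) 995 = -126365$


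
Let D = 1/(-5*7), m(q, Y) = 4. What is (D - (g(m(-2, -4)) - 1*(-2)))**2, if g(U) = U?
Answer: 44521/1225 ≈ 36.344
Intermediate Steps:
D = -1/35 (D = 1/(-1*35) = 1/(-35) = -1/35 ≈ -0.028571)
(D - (g(m(-2, -4)) - 1*(-2)))**2 = (-1/35 - (4 - 1*(-2)))**2 = (-1/35 - (4 + 2))**2 = (-1/35 - 1*6)**2 = (-1/35 - 6)**2 = (-211/35)**2 = 44521/1225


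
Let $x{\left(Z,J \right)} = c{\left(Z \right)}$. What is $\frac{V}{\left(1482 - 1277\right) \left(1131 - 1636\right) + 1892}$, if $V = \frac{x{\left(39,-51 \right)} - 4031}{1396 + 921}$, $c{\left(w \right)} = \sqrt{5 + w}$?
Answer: $\frac{4031}{235483661} - \frac{2 \sqrt{11}}{235483661} \approx 1.709 \cdot 10^{-5}$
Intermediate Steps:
$x{\left(Z,J \right)} = \sqrt{5 + Z}$
$V = - \frac{4031}{2317} + \frac{2 \sqrt{11}}{2317}$ ($V = \frac{\sqrt{5 + 39} - 4031}{1396 + 921} = \frac{\sqrt{44} - 4031}{2317} = \left(2 \sqrt{11} - 4031\right) \frac{1}{2317} = \left(-4031 + 2 \sqrt{11}\right) \frac{1}{2317} = - \frac{4031}{2317} + \frac{2 \sqrt{11}}{2317} \approx -1.7369$)
$\frac{V}{\left(1482 - 1277\right) \left(1131 - 1636\right) + 1892} = \frac{- \frac{4031}{2317} + \frac{2 \sqrt{11}}{2317}}{\left(1482 - 1277\right) \left(1131 - 1636\right) + 1892} = \frac{- \frac{4031}{2317} + \frac{2 \sqrt{11}}{2317}}{205 \left(-505\right) + 1892} = \frac{- \frac{4031}{2317} + \frac{2 \sqrt{11}}{2317}}{-103525 + 1892} = \frac{- \frac{4031}{2317} + \frac{2 \sqrt{11}}{2317}}{-101633} = \left(- \frac{4031}{2317} + \frac{2 \sqrt{11}}{2317}\right) \left(- \frac{1}{101633}\right) = \frac{4031}{235483661} - \frac{2 \sqrt{11}}{235483661}$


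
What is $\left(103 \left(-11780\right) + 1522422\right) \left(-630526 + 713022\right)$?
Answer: $25498028672$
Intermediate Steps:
$\left(103 \left(-11780\right) + 1522422\right) \left(-630526 + 713022\right) = \left(-1213340 + 1522422\right) 82496 = 309082 \cdot 82496 = 25498028672$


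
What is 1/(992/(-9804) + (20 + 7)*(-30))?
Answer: -2451/1985558 ≈ -0.0012344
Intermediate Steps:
1/(992/(-9804) + (20 + 7)*(-30)) = 1/(992*(-1/9804) + 27*(-30)) = 1/(-248/2451 - 810) = 1/(-1985558/2451) = -2451/1985558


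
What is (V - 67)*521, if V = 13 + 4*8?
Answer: -11462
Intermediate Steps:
V = 45 (V = 13 + 32 = 45)
(V - 67)*521 = (45 - 67)*521 = -22*521 = -11462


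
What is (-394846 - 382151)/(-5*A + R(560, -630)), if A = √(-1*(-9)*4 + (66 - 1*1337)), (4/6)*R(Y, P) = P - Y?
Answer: 277387929/643420 - 776997*I*√1235/643420 ≈ 431.11 - 42.438*I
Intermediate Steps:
R(Y, P) = -3*Y/2 + 3*P/2 (R(Y, P) = 3*(P - Y)/2 = -3*Y/2 + 3*P/2)
A = I*√1235 (A = √(9*4 + (66 - 1337)) = √(36 - 1271) = √(-1235) = I*√1235 ≈ 35.143*I)
(-394846 - 382151)/(-5*A + R(560, -630)) = (-394846 - 382151)/(-5*I*√1235 + (-3/2*560 + (3/2)*(-630))) = -776997/(-5*I*√1235 + (-840 - 945)) = -776997/(-5*I*√1235 - 1785) = -776997/(-1785 - 5*I*√1235)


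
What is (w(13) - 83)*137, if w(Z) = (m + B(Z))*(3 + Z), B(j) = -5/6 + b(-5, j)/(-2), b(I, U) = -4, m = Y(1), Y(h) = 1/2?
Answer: -23153/3 ≈ -7717.7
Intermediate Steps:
Y(h) = 1/2
m = 1/2 ≈ 0.50000
B(j) = 7/6 (B(j) = -5/6 - 4/(-2) = -5*1/6 - 4*(-1/2) = -5/6 + 2 = 7/6)
w(Z) = 5 + 5*Z/3 (w(Z) = (1/2 + 7/6)*(3 + Z) = 5*(3 + Z)/3 = 5 + 5*Z/3)
(w(13) - 83)*137 = ((5 + (5/3)*13) - 83)*137 = ((5 + 65/3) - 83)*137 = (80/3 - 83)*137 = -169/3*137 = -23153/3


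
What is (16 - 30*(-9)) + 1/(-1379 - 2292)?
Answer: 1049905/3671 ≈ 286.00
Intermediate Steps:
(16 - 30*(-9)) + 1/(-1379 - 2292) = (16 + 270) + 1/(-3671) = 286 - 1/3671 = 1049905/3671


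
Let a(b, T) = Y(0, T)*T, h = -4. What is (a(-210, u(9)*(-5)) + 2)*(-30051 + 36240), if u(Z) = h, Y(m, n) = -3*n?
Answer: -7414422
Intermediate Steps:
u(Z) = -4
a(b, T) = -3*T² (a(b, T) = (-3*T)*T = -3*T²)
(a(-210, u(9)*(-5)) + 2)*(-30051 + 36240) = (-3*(-4*(-5))² + 2)*(-30051 + 36240) = (-3*20² + 2)*6189 = (-3*400 + 2)*6189 = (-1200 + 2)*6189 = -1198*6189 = -7414422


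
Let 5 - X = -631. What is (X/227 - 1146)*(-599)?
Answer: 155444094/227 ≈ 6.8478e+5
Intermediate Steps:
X = 636 (X = 5 - 1*(-631) = 5 + 631 = 636)
(X/227 - 1146)*(-599) = (636/227 - 1146)*(-599) = -259506/227*(-599) = 155444094/227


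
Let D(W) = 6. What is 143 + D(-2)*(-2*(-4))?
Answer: 191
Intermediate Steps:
143 + D(-2)*(-2*(-4)) = 143 + 6*(-2*(-4)) = 143 + 6*8 = 143 + 48 = 191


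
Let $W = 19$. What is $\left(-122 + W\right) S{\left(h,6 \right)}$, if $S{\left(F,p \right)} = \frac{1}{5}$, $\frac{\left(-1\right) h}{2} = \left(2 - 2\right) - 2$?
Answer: $- \frac{103}{5} \approx -20.6$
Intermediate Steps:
$h = 4$ ($h = - 2 \left(\left(2 - 2\right) - 2\right) = - 2 \left(0 - 2\right) = \left(-2\right) \left(-2\right) = 4$)
$S{\left(F,p \right)} = \frac{1}{5}$
$\left(-122 + W\right) S{\left(h,6 \right)} = \left(-122 + 19\right) \frac{1}{5} = \left(-103\right) \frac{1}{5} = - \frac{103}{5}$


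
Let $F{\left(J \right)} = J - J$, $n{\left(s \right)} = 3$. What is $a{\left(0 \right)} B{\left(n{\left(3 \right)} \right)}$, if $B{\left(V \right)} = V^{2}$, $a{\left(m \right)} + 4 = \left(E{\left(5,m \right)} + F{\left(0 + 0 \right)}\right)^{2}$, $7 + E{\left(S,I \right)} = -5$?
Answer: $1260$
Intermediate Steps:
$E{\left(S,I \right)} = -12$ ($E{\left(S,I \right)} = -7 - 5 = -12$)
$F{\left(J \right)} = 0$
$a{\left(m \right)} = 140$ ($a{\left(m \right)} = -4 + \left(-12 + 0\right)^{2} = -4 + \left(-12\right)^{2} = -4 + 144 = 140$)
$a{\left(0 \right)} B{\left(n{\left(3 \right)} \right)} = 140 \cdot 3^{2} = 140 \cdot 9 = 1260$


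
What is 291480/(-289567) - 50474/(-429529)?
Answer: -110583508162/124377423943 ≈ -0.88910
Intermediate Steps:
291480/(-289567) - 50474/(-429529) = 291480*(-1/289567) - 50474*(-1/429529) = -291480/289567 + 50474/429529 = -110583508162/124377423943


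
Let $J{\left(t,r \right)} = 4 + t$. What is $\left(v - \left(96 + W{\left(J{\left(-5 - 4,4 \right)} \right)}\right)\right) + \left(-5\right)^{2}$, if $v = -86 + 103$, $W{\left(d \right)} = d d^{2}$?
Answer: $71$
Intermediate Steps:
$W{\left(d \right)} = d^{3}$
$v = 17$
$\left(v - \left(96 + W{\left(J{\left(-5 - 4,4 \right)} \right)}\right)\right) + \left(-5\right)^{2} = \left(17 - \left(96 + \left(4 - 9\right)^{3}\right)\right) + \left(-5\right)^{2} = \left(17 - \left(96 + \left(4 - 9\right)^{3}\right)\right) + 25 = \left(17 - -29\right) + 25 = \left(17 + \left(-96 + 125\right)\right) + 25 = \left(17 + 29\right) + 25 = 46 + 25 = 71$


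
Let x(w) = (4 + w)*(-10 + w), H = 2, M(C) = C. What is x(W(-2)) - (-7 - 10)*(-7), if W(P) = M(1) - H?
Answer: -152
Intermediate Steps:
W(P) = -1 (W(P) = 1 - 1*2 = 1 - 2 = -1)
x(w) = (-10 + w)*(4 + w)
x(W(-2)) - (-7 - 10)*(-7) = (-40 + (-1)² - 6*(-1)) - (-7 - 10)*(-7) = (-40 + 1 + 6) - (-17)*(-7) = -33 - 1*119 = -33 - 119 = -152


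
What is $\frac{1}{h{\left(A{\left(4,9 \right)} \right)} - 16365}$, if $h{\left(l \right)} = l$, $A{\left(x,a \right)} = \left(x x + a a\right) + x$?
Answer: $- \frac{1}{16264} \approx -6.1485 \cdot 10^{-5}$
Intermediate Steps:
$A{\left(x,a \right)} = x + a^{2} + x^{2}$ ($A{\left(x,a \right)} = \left(x^{2} + a^{2}\right) + x = \left(a^{2} + x^{2}\right) + x = x + a^{2} + x^{2}$)
$\frac{1}{h{\left(A{\left(4,9 \right)} \right)} - 16365} = \frac{1}{\left(4 + 9^{2} + 4^{2}\right) - 16365} = \frac{1}{\left(4 + 81 + 16\right) - 16365} = \frac{1}{101 - 16365} = \frac{1}{-16264} = - \frac{1}{16264}$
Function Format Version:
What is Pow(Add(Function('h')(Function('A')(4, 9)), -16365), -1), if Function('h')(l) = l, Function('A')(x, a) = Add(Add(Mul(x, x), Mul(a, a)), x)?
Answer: Rational(-1, 16264) ≈ -6.1485e-5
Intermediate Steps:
Function('A')(x, a) = Add(x, Pow(a, 2), Pow(x, 2)) (Function('A')(x, a) = Add(Add(Pow(x, 2), Pow(a, 2)), x) = Add(Add(Pow(a, 2), Pow(x, 2)), x) = Add(x, Pow(a, 2), Pow(x, 2)))
Pow(Add(Function('h')(Function('A')(4, 9)), -16365), -1) = Pow(Add(Add(4, Pow(9, 2), Pow(4, 2)), -16365), -1) = Pow(Add(Add(4, 81, 16), -16365), -1) = Pow(Add(101, -16365), -1) = Pow(-16264, -1) = Rational(-1, 16264)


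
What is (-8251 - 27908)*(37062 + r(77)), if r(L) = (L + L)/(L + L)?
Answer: -1340161017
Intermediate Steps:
r(L) = 1 (r(L) = (2*L)/((2*L)) = (2*L)*(1/(2*L)) = 1)
(-8251 - 27908)*(37062 + r(77)) = (-8251 - 27908)*(37062 + 1) = -36159*37063 = -1340161017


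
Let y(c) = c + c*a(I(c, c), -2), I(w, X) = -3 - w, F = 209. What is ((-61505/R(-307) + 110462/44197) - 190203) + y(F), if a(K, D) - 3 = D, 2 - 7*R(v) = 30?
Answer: -30832932247/176788 ≈ -1.7441e+5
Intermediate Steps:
R(v) = -4 (R(v) = 2/7 - ⅐*30 = 2/7 - 30/7 = -4)
a(K, D) = 3 + D
y(c) = 2*c (y(c) = c + c*(3 - 2) = c + c*1 = c + c = 2*c)
((-61505/R(-307) + 110462/44197) - 190203) + y(F) = ((-61505/(-4) + 110462/44197) - 190203) + 2*209 = ((-61505*(-¼) + 110462*(1/44197)) - 190203) + 418 = ((61505/4 + 110462/44197) - 190203) + 418 = (2718778333/176788 - 190203) + 418 = -30906829631/176788 + 418 = -30832932247/176788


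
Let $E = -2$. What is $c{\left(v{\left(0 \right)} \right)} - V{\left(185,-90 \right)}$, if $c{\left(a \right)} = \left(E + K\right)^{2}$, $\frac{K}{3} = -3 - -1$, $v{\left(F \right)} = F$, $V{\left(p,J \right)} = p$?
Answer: $-121$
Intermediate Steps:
$K = -6$ ($K = 3 \left(-3 - -1\right) = 3 \left(-3 + 1\right) = 3 \left(-2\right) = -6$)
$c{\left(a \right)} = 64$ ($c{\left(a \right)} = \left(-2 - 6\right)^{2} = \left(-8\right)^{2} = 64$)
$c{\left(v{\left(0 \right)} \right)} - V{\left(185,-90 \right)} = 64 - 185 = -121$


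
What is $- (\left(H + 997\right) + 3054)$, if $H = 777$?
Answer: $-4828$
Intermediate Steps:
$- (\left(H + 997\right) + 3054) = - (\left(777 + 997\right) + 3054) = - (1774 + 3054) = \left(-1\right) 4828 = -4828$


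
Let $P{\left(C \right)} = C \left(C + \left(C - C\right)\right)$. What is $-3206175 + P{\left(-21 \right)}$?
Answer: $-3205734$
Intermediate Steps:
$P{\left(C \right)} = C^{2}$ ($P{\left(C \right)} = C \left(C + 0\right) = C C = C^{2}$)
$-3206175 + P{\left(-21 \right)} = -3206175 + \left(-21\right)^{2} = -3206175 + 441 = -3205734$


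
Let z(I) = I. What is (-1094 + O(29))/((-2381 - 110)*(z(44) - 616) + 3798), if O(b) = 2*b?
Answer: -518/714325 ≈ -0.00072516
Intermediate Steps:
(-1094 + O(29))/((-2381 - 110)*(z(44) - 616) + 3798) = (-1094 + 2*29)/((-2381 - 110)*(44 - 616) + 3798) = (-1094 + 58)/(-2491*(-572) + 3798) = -1036/(1424852 + 3798) = -1036/1428650 = -1036*1/1428650 = -518/714325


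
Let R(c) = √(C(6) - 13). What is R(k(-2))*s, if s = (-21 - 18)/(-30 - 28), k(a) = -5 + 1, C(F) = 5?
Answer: 39*I*√2/29 ≈ 1.9019*I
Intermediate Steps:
k(a) = -4
R(c) = 2*I*√2 (R(c) = √(5 - 13) = √(-8) = 2*I*√2)
s = 39/58 (s = -39/(-58) = -39*(-1/58) = 39/58 ≈ 0.67241)
R(k(-2))*s = (2*I*√2)*(39/58) = 39*I*√2/29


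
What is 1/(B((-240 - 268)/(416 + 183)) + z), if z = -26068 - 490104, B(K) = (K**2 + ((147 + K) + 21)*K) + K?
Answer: -358801/185253938992 ≈ -1.9368e-6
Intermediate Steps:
B(K) = K + K**2 + K*(168 + K) (B(K) = (K**2 + (168 + K)*K) + K = (K**2 + K*(168 + K)) + K = K + K**2 + K*(168 + K))
z = -516172
1/(B((-240 - 268)/(416 + 183)) + z) = 1/(((-240 - 268)/(416 + 183))*(169 + 2*((-240 - 268)/(416 + 183))) - 516172) = 1/((-508/599)*(169 + 2*(-508/599)) - 516172) = 1/((-508*1/599)*(169 + 2*(-508*1/599)) - 516172) = 1/(-508*(169 + 2*(-508/599))/599 - 516172) = 1/(-508*(169 - 1016/599)/599 - 516172) = 1/(-508/599*100215/599 - 516172) = 1/(-50909220/358801 - 516172) = 1/(-185253938992/358801) = -358801/185253938992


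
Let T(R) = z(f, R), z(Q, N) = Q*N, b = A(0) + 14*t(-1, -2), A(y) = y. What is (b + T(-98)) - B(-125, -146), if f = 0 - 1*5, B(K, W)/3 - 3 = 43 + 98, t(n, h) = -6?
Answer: -26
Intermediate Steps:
B(K, W) = 432 (B(K, W) = 9 + 3*(43 + 98) = 9 + 3*141 = 9 + 423 = 432)
f = -5 (f = 0 - 5 = -5)
b = -84 (b = 0 + 14*(-6) = 0 - 84 = -84)
z(Q, N) = N*Q
T(R) = -5*R (T(R) = R*(-5) = -5*R)
(b + T(-98)) - B(-125, -146) = (-84 - 5*(-98)) - 1*432 = (-84 + 490) - 432 = 406 - 432 = -26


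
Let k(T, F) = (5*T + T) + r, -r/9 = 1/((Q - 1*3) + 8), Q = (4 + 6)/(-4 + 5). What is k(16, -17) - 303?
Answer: -1038/5 ≈ -207.60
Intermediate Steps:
Q = 10 (Q = 10/1 = 10*1 = 10)
r = -⅗ (r = -9/((10 - 1*3) + 8) = -9/((10 - 3) + 8) = -9/(7 + 8) = -9/15 = -9*1/15 = -⅗ ≈ -0.60000)
k(T, F) = -⅗ + 6*T (k(T, F) = (5*T + T) - ⅗ = 6*T - ⅗ = -⅗ + 6*T)
k(16, -17) - 303 = (-⅗ + 6*16) - 303 = (-⅗ + 96) - 303 = 477/5 - 303 = -1038/5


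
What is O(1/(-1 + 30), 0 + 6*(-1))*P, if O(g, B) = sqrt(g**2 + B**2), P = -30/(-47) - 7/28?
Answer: 73*sqrt(30277)/5452 ≈ 2.3298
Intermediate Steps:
P = 73/188 (P = -30*(-1/47) - 7*1/28 = 30/47 - 1/4 = 73/188 ≈ 0.38830)
O(g, B) = sqrt(B**2 + g**2)
O(1/(-1 + 30), 0 + 6*(-1))*P = sqrt((0 + 6*(-1))**2 + (1/(-1 + 30))**2)*(73/188) = sqrt((0 - 6)**2 + (1/29)**2)*(73/188) = sqrt((-6)**2 + (1/29)**2)*(73/188) = sqrt(36 + 1/841)*(73/188) = sqrt(30277/841)*(73/188) = (sqrt(30277)/29)*(73/188) = 73*sqrt(30277)/5452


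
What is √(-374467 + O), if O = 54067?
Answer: 60*I*√89 ≈ 566.04*I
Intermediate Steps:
√(-374467 + O) = √(-374467 + 54067) = √(-320400) = 60*I*√89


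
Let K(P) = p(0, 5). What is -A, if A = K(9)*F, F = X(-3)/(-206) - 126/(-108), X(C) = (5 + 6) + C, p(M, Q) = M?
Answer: 0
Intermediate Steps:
X(C) = 11 + C
K(P) = 0
F = 697/618 (F = (11 - 3)/(-206) - 126/(-108) = 8*(-1/206) - 126*(-1/108) = -4/103 + 7/6 = 697/618 ≈ 1.1278)
A = 0 (A = 0*(697/618) = 0)
-A = -1*0 = 0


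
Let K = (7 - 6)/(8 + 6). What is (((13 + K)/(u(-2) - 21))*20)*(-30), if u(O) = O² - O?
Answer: 3660/7 ≈ 522.86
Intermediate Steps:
K = 1/14 ≈ 0.071429
(((13 + K)/(u(-2) - 21))*20)*(-30) = (((13 + 1/14)/(-2*(-1 - 2) - 21))*20)*(-30) = ((183/(14*(-2*(-3) - 21)))*20)*(-30) = ((183/(14*(6 - 21)))*20)*(-30) = (((183/14)/(-15))*20)*(-30) = (((183/14)*(-1/15))*20)*(-30) = -61/70*20*(-30) = -122/7*(-30) = 3660/7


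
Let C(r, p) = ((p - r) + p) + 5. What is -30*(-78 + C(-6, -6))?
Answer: 2370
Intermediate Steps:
C(r, p) = 5 - r + 2*p (C(r, p) = (-r + 2*p) + 5 = 5 - r + 2*p)
-30*(-78 + C(-6, -6)) = -30*(-78 + (5 - 1*(-6) + 2*(-6))) = -30*(-78 + (5 + 6 - 12)) = -30*(-78 - 1) = -30*(-79) = 2370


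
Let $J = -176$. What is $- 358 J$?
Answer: $63008$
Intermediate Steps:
$- 358 J = \left(-358\right) \left(-176\right) = 63008$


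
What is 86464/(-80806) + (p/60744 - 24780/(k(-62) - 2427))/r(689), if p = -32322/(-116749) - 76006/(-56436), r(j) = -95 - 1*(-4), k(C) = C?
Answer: -166145815639228221710765/140870266264824203135952 ≈ -1.1794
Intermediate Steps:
r(j) = -91 (r(j) = -95 + 4 = -91)
p = 5348874443/3294423282 (p = -32322*(-1/116749) - 76006*(-1/56436) = 32322/116749 + 38003/28218 = 5348874443/3294423282 ≈ 1.6236)
86464/(-80806) + (p/60744 - 24780/(k(-62) - 2427))/r(689) = 86464/(-80806) + ((5348874443/3294423282)/60744 - 24780/(-62 - 2427))/(-91) = 86464*(-1/80806) + ((5348874443/3294423282)*(1/60744) - 24780/(-2489))*(-1/91) = -43232/40403 + (5348874443/200116447841808 - 24780*(-1/2489))*(-1/91) = -43232/40403 + (5348874443/200116447841808 + 24780/2489)*(-1/91) = -43232/40403 + (4958898890868490867/498089838678260112)*(-1/91) = -43232/40403 - 381453760836037759/3486628870747820784 = -166145815639228221710765/140870266264824203135952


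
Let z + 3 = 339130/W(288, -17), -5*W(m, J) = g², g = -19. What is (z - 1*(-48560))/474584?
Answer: 15833427/171324824 ≈ 0.092418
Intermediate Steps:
W(m, J) = -361/5 (W(m, J) = -⅕*(-19)² = -⅕*361 = -361/5)
z = -1696733/361 (z = -3 + 339130/(-361/5) = -3 + 339130*(-5/361) = -3 - 1695650/361 = -1696733/361 ≈ -4700.1)
(z - 1*(-48560))/474584 = (-1696733/361 - 1*(-48560))/474584 = (-1696733/361 + 48560)*(1/474584) = (15833427/361)*(1/474584) = 15833427/171324824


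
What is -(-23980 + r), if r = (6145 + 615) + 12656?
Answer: 4564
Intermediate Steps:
r = 19416 (r = 6760 + 12656 = 19416)
-(-23980 + r) = -(-23980 + 19416) = -1*(-4564) = 4564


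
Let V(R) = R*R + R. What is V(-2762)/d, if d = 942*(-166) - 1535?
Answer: -7625882/157907 ≈ -48.294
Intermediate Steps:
V(R) = R + R**2 (V(R) = R**2 + R = R + R**2)
d = -157907 (d = -156372 - 1535 = -157907)
V(-2762)/d = -2762*(1 - 2762)/(-157907) = -2762*(-2761)*(-1/157907) = 7625882*(-1/157907) = -7625882/157907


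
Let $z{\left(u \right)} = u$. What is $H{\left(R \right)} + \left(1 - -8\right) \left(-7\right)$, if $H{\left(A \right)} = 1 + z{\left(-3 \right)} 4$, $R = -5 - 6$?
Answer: $-74$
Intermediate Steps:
$R = -11$ ($R = -5 - 6 = -11$)
$H{\left(A \right)} = -11$ ($H{\left(A \right)} = 1 - 12 = -11$)
$H{\left(R \right)} + \left(1 - -8\right) \left(-7\right) = -11 + \left(1 - -8\right) \left(-7\right) = -11 + \left(1 + 8\right) \left(-7\right) = -11 + 9 \left(-7\right) = -11 - 63 = -74$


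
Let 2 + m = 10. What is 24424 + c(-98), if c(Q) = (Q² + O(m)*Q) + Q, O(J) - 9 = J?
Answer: 32264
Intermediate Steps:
m = 8 (m = -2 + 10 = 8)
O(J) = 9 + J
c(Q) = Q² + 18*Q (c(Q) = (Q² + (9 + 8)*Q) + Q = (Q² + 17*Q) + Q = Q² + 18*Q)
24424 + c(-98) = 24424 - 98*(18 - 98) = 24424 - 98*(-80) = 24424 + 7840 = 32264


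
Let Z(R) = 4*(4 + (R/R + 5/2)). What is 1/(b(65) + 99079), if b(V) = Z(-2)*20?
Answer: 1/99679 ≈ 1.0032e-5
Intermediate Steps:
Z(R) = 30 (Z(R) = 4*(4 + (1 + 5*(1/2))) = 4*(4 + (1 + 5/2)) = 4*(4 + 7/2) = 4*(15/2) = 30)
b(V) = 600 (b(V) = 30*20 = 600)
1/(b(65) + 99079) = 1/(600 + 99079) = 1/99679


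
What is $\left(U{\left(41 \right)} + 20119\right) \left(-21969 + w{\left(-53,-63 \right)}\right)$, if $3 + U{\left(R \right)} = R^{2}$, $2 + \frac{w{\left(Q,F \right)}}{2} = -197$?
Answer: $-487533499$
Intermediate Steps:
$w{\left(Q,F \right)} = -398$ ($w{\left(Q,F \right)} = -4 + 2 \left(-197\right) = -4 - 394 = -398$)
$U{\left(R \right)} = -3 + R^{2}$
$\left(U{\left(41 \right)} + 20119\right) \left(-21969 + w{\left(-53,-63 \right)}\right) = \left(\left(-3 + 41^{2}\right) + 20119\right) \left(-21969 - 398\right) = \left(\left(-3 + 1681\right) + 20119\right) \left(-22367\right) = \left(1678 + 20119\right) \left(-22367\right) = 21797 \left(-22367\right) = -487533499$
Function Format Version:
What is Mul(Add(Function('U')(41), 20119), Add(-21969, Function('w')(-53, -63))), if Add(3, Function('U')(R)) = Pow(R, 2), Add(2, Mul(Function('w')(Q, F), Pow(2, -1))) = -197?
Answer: -487533499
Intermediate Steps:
Function('w')(Q, F) = -398 (Function('w')(Q, F) = Add(-4, Mul(2, -197)) = Add(-4, -394) = -398)
Function('U')(R) = Add(-3, Pow(R, 2))
Mul(Add(Function('U')(41), 20119), Add(-21969, Function('w')(-53, -63))) = Mul(Add(Add(-3, Pow(41, 2)), 20119), Add(-21969, -398)) = Mul(Add(Add(-3, 1681), 20119), -22367) = Mul(Add(1678, 20119), -22367) = Mul(21797, -22367) = -487533499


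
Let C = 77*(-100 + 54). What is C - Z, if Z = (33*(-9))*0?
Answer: -3542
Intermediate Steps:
C = -3542 (C = 77*(-46) = -3542)
Z = 0 (Z = -297*0 = 0)
C - Z = -3542 - 1*0 = -3542 + 0 = -3542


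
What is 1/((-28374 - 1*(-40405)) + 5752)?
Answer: 1/17783 ≈ 5.6233e-5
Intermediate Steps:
1/((-28374 - 1*(-40405)) + 5752) = 1/((-28374 + 40405) + 5752) = 1/(12031 + 5752) = 1/17783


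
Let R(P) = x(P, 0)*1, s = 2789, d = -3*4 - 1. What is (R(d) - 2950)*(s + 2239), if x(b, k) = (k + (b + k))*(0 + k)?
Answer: -14832600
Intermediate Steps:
d = -13 (d = -12 - 1 = -13)
x(b, k) = k*(b + 2*k) (x(b, k) = (b + 2*k)*k = k*(b + 2*k))
R(P) = 0 (R(P) = (0*(P + 2*0))*1 = (0*(P + 0))*1 = (0*P)*1 = 0*1 = 0)
(R(d) - 2950)*(s + 2239) = (0 - 2950)*(2789 + 2239) = -2950*5028 = -14832600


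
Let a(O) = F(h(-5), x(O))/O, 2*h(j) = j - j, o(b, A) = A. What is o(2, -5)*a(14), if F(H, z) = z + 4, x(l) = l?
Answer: -45/7 ≈ -6.4286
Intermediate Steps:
h(j) = 0 (h(j) = (j - j)/2 = (1/2)*0 = 0)
F(H, z) = 4 + z
a(O) = (4 + O)/O
o(2, -5)*a(14) = -5*(4 + 14)/14 = -5*18/14 = -5*9/7 = -45/7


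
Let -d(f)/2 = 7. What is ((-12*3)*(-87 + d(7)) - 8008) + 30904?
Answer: 26532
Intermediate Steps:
d(f) = -14 (d(f) = -2*7 = -14)
((-12*3)*(-87 + d(7)) - 8008) + 30904 = ((-12*3)*(-87 - 14) - 8008) + 30904 = (-36*(-101) - 8008) + 30904 = (3636 - 8008) + 30904 = -4372 + 30904 = 26532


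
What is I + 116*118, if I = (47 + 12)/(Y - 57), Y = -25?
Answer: 1122357/82 ≈ 13687.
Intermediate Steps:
I = -59/82 (I = (47 + 12)/(-25 - 57) = 59/(-82) = 59*(-1/82) = -59/82 ≈ -0.71951)
I + 116*118 = -59/82 + 116*118 = -59/82 + 13688 = 1122357/82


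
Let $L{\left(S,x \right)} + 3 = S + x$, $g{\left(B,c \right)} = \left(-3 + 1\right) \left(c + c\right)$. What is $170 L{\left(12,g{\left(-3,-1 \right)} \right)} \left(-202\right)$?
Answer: $-446420$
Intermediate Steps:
$g{\left(B,c \right)} = - 4 c$ ($g{\left(B,c \right)} = - 2 \cdot 2 c = - 4 c$)
$L{\left(S,x \right)} = -3 + S + x$ ($L{\left(S,x \right)} = -3 + \left(S + x\right) = -3 + S + x$)
$170 L{\left(12,g{\left(-3,-1 \right)} \right)} \left(-202\right) = 170 \left(-3 + 12 - -4\right) \left(-202\right) = 170 \left(-3 + 12 + 4\right) \left(-202\right) = 170 \cdot 13 \left(-202\right) = 2210 \left(-202\right) = -446420$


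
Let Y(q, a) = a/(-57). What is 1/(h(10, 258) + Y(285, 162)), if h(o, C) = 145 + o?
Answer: 19/2891 ≈ 0.0065721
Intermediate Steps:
Y(q, a) = -a/57 (Y(q, a) = a*(-1/57) = -a/57)
1/(h(10, 258) + Y(285, 162)) = 1/((145 + 10) - 1/57*162) = 1/(155 - 54/19) = 1/(2891/19) = 19/2891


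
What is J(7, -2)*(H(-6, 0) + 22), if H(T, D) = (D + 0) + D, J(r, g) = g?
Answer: -44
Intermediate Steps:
H(T, D) = 2*D (H(T, D) = D + D = 2*D)
J(7, -2)*(H(-6, 0) + 22) = -2*(2*0 + 22) = -2*(0 + 22) = -2*22 = -44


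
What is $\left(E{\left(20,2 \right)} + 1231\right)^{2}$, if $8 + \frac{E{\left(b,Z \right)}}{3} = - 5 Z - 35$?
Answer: $1149184$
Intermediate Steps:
$E{\left(b,Z \right)} = -129 - 15 Z$ ($E{\left(b,Z \right)} = -24 + 3 \left(- 5 Z - 35\right) = -24 + 3 \left(-35 - 5 Z\right) = -24 - \left(105 + 15 Z\right) = -129 - 15 Z$)
$\left(E{\left(20,2 \right)} + 1231\right)^{2} = \left(\left(-129 - 30\right) + 1231\right)^{2} = \left(-159 + 1231\right)^{2} = 1072^{2} = 1149184$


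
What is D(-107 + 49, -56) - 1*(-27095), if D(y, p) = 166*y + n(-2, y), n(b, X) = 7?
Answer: 17474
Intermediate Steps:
D(y, p) = 7 + 166*y (D(y, p) = 166*y + 7 = 7 + 166*y)
D(-107 + 49, -56) - 1*(-27095) = (7 + 166*(-107 + 49)) - 1*(-27095) = (7 + 166*(-58)) + 27095 = (7 - 9628) + 27095 = -9621 + 27095 = 17474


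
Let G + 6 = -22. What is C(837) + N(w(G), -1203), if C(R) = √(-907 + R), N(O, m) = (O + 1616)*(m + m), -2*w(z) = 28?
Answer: -3854412 + I*√70 ≈ -3.8544e+6 + 8.3666*I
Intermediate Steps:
G = -28 (G = -6 - 22 = -28)
w(z) = -14 (w(z) = -½*28 = -14)
N(O, m) = 2*m*(1616 + O) (N(O, m) = (1616 + O)*(2*m) = 2*m*(1616 + O))
C(837) + N(w(G), -1203) = √(-907 + 837) + 2*(-1203)*(1616 - 14) = √(-70) + 2*(-1203)*1602 = I*√70 - 3854412 = -3854412 + I*√70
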